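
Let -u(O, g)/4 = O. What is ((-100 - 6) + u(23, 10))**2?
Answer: 39204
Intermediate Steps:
u(O, g) = -4*O
((-100 - 6) + u(23, 10))**2 = ((-100 - 6) - 4*23)**2 = (-106 - 92)**2 = (-198)**2 = 39204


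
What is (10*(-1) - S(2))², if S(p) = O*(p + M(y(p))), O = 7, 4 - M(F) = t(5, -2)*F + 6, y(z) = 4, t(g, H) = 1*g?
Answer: 16900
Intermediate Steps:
t(g, H) = g
M(F) = -2 - 5*F (M(F) = 4 - (5*F + 6) = 4 - (6 + 5*F) = 4 + (-6 - 5*F) = -2 - 5*F)
S(p) = -154 + 7*p (S(p) = 7*(p + (-2 - 5*4)) = 7*(p + (-2 - 20)) = 7*(p - 22) = 7*(-22 + p) = -154 + 7*p)
(10*(-1) - S(2))² = (10*(-1) - (-154 + 7*2))² = (-10 - (-154 + 14))² = (-10 - 1*(-140))² = (-10 + 140)² = 130² = 16900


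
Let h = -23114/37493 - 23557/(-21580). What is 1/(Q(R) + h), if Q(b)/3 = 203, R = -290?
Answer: 809098940/493125676941 ≈ 0.0016408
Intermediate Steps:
Q(b) = 609 (Q(b) = 3*203 = 609)
h = 384422481/809098940 (h = -23114*1/37493 - 23557*(-1/21580) = -23114/37493 + 23557/21580 = 384422481/809098940 ≈ 0.47512)
1/(Q(R) + h) = 1/(609 + 384422481/809098940) = 1/(493125676941/809098940) = 809098940/493125676941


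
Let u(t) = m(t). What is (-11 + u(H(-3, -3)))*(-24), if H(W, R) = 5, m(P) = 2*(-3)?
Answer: 408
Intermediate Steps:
m(P) = -6
u(t) = -6
(-11 + u(H(-3, -3)))*(-24) = (-11 - 6)*(-24) = -17*(-24) = 408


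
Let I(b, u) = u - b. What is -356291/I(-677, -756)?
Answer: 356291/79 ≈ 4510.0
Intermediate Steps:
-356291/I(-677, -756) = -356291/(-756 - 1*(-677)) = -356291/(-756 + 677) = -356291/(-79) = -356291*(-1/79) = 356291/79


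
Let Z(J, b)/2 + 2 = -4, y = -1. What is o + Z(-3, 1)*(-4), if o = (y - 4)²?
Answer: 73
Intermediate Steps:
Z(J, b) = -12 (Z(J, b) = -4 + 2*(-4) = -4 - 8 = -12)
o = 25 (o = (-1 - 4)² = (-5)² = 25)
o + Z(-3, 1)*(-4) = 25 - 12*(-4) = 25 + 48 = 73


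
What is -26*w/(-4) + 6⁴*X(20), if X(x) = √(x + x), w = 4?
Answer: 26 + 2592*√10 ≈ 8222.6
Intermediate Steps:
X(x) = √2*√x (X(x) = √(2*x) = √2*√x)
-26*w/(-4) + 6⁴*X(20) = -104/(-4) + 6⁴*(√2*√20) = -104*(-1)/4 + 1296*(√2*(2*√5)) = -26*(-1) + 1296*(2*√10) = 26 + 2592*√10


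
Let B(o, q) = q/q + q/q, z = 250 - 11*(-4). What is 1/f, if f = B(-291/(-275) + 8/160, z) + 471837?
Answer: 1/471839 ≈ 2.1194e-6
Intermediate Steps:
z = 294 (z = 250 - 1*(-44) = 250 + 44 = 294)
B(o, q) = 2 (B(o, q) = 1 + 1 = 2)
f = 471839 (f = 2 + 471837 = 471839)
1/f = 1/471839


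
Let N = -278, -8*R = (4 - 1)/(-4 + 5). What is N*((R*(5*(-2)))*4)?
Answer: -4170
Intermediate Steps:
R = -3/8 (R = -(4 - 1)/(8*(-4 + 5)) = -3/(8*1) = -3/8 ≈ -0.37500)
N*((R*(5*(-2)))*4) = -278*(-15*(-2)/8)*4 = -278*(-3/8*(-10))*4 = -2085*4/2 = -278*15 = -4170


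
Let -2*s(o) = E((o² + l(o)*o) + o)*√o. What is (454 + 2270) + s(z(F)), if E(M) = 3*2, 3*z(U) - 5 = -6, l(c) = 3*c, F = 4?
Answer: 2724 - I*√3 ≈ 2724.0 - 1.732*I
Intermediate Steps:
z(U) = -⅓ (z(U) = 5/3 + (⅓)*(-6) = 5/3 - 2 = -⅓)
E(M) = 6
s(o) = -3*√o
(454 + 2270) + s(z(F)) = (454 + 2270) - I*√3 = 2724 - I*√3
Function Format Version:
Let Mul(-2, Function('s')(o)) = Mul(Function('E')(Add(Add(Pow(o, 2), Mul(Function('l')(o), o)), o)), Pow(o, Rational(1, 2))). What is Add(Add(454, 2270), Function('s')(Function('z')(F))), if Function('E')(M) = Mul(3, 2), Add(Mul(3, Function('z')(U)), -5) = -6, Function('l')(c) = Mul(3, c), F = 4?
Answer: Add(2724, Mul(-1, I, Pow(3, Rational(1, 2)))) ≈ Add(2724.0, Mul(-1.7320, I))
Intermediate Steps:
Function('z')(U) = Rational(-1, 3) (Function('z')(U) = Add(Rational(5, 3), Mul(Rational(1, 3), -6)) = Add(Rational(5, 3), -2) = Rational(-1, 3))
Function('E')(M) = 6
Function('s')(o) = Mul(-3, Pow(o, Rational(1, 2))) (Function('s')(o) = Mul(Rational(-1, 2), Mul(6, Pow(o, Rational(1, 2)))) = Mul(-3, Pow(o, Rational(1, 2))))
Add(Add(454, 2270), Function('s')(Function('z')(F))) = Add(Add(454, 2270), Mul(-3, Pow(Rational(-1, 3), Rational(1, 2)))) = Add(2724, Mul(-3, Mul(Rational(1, 3), I, Pow(3, Rational(1, 2))))) = Add(2724, Mul(-1, I, Pow(3, Rational(1, 2))))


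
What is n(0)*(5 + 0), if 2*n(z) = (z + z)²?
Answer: 0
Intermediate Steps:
n(z) = 2*z² (n(z) = (z + z)²/2 = (2*z)²/2 = (4*z²)/2 = 2*z²)
n(0)*(5 + 0) = (2*0²)*(5 + 0) = (2*0)*5 = 0*5 = 0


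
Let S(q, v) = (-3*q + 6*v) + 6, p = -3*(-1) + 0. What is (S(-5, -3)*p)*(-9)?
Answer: -81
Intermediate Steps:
p = 3 (p = 3 + 0 = 3)
S(q, v) = 6 - 3*q + 6*v
(S(-5, -3)*p)*(-9) = ((6 - 3*(-5) + 6*(-3))*3)*(-9) = ((6 + 15 - 18)*3)*(-9) = (3*3)*(-9) = 9*(-9) = -81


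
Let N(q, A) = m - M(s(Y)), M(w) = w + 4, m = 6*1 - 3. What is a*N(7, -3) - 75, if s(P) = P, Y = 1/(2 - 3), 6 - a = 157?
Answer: -75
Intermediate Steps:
a = -151 (a = 6 - 1*157 = 6 - 157 = -151)
Y = -1 (Y = 1/(-1) = -1)
m = 3 (m = 6 - 3 = 3)
M(w) = 4 + w
N(q, A) = 0 (N(q, A) = 3 - (4 - 1) = 3 - 1*3 = 3 - 3 = 0)
a*N(7, -3) - 75 = -151*0 - 75 = 0 - 75 = -75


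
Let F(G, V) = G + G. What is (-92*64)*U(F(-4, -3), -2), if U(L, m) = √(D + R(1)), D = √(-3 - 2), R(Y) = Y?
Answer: -5888*√(1 + I*√5) ≈ -7732.7 - 5012.6*I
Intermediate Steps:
D = I*√5 (D = √(-5) = I*√5 ≈ 2.2361*I)
F(G, V) = 2*G
U(L, m) = √(1 + I*√5) (U(L, m) = √(I*√5 + 1) = √(1 + I*√5))
(-92*64)*U(F(-4, -3), -2) = (-92*64)*√(1 + I*√5) = -5888*√(1 + I*√5)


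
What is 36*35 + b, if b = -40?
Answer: 1220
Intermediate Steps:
36*35 + b = 36*35 - 40 = 1260 - 40 = 1220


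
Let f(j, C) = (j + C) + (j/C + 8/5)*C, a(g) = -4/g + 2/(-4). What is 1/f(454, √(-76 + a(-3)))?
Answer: 136200/123745819 - 65*I*√2706/123745819 ≈ 0.0011006 - 2.7324e-5*I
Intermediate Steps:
a(g) = -½ - 4/g (a(g) = -4/g + 2*(-¼) = -4/g - ½ = -½ - 4/g)
f(j, C) = C + j + C*(8/5 + j/C) (f(j, C) = (C + j) + (j/C + 8*(⅕))*C = (C + j) + (j/C + 8/5)*C = (C + j) + (8/5 + j/C)*C = (C + j) + C*(8/5 + j/C) = C + j + C*(8/5 + j/C))
1/f(454, √(-76 + a(-3))) = 1/(2*454 + 13*√(-76 + (½)*(-8 - 1*(-3))/(-3))/5) = 1/(908 + 13*√(-76 + (½)*(-⅓)*(-8 + 3))/5) = 1/(908 + 13*√(-76 + (½)*(-⅓)*(-5))/5) = 1/(908 + 13*√(-76 + ⅚)/5) = 1/(908 + 13*√(-451/6)/5) = 1/(908 + 13*(I*√2706/6)/5) = 1/(908 + 13*I*√2706/30)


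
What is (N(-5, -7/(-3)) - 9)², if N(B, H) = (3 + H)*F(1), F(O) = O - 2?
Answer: 1849/9 ≈ 205.44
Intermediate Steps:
F(O) = -2 + O
N(B, H) = -3 - H (N(B, H) = (3 + H)*(-2 + 1) = (3 + H)*(-1) = -3 - H)
(N(-5, -7/(-3)) - 9)² = ((-3 - (-7)/(-3)) - 9)² = ((-3 - (-7)*(-1)/3) - 9)² = ((-3 - 1*7/3) - 9)² = ((-3 - 7/3) - 9)² = (-16/3 - 9)² = (-43/3)² = 1849/9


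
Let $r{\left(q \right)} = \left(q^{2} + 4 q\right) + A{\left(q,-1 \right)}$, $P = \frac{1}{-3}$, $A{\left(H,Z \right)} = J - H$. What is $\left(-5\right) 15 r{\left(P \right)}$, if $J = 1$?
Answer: $- \frac{25}{3} \approx -8.3333$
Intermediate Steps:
$A{\left(H,Z \right)} = 1 - H$
$P = - \frac{1}{3} \approx -0.33333$
$r{\left(q \right)} = 1 + q^{2} + 3 q$ ($r{\left(q \right)} = \left(q^{2} + 4 q\right) - \left(-1 + q\right) = 1 + q^{2} + 3 q$)
$\left(-5\right) 15 r{\left(P \right)} = \left(-5\right) 15 \left(1 + \left(- \frac{1}{3}\right)^{2} + 3 \left(- \frac{1}{3}\right)\right) = - 75 \left(1 + \frac{1}{9} - 1\right) = \left(-75\right) \frac{1}{9} = - \frac{25}{3}$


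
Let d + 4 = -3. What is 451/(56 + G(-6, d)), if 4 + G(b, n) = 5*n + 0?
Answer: 451/17 ≈ 26.529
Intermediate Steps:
d = -7 (d = -4 - 3 = -7)
G(b, n) = -4 + 5*n (G(b, n) = -4 + (5*n + 0) = -4 + 5*n)
451/(56 + G(-6, d)) = 451/(56 + (-4 + 5*(-7))) = 451/(56 + (-4 - 35)) = 451/(56 - 39) = 451/17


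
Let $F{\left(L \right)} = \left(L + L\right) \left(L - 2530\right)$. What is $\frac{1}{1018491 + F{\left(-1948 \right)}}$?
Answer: $\frac{1}{18464779} \approx 5.4157 \cdot 10^{-8}$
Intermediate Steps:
$F{\left(L \right)} = 2 L \left(-2530 + L\right)$
$\frac{1}{1018491 + F{\left(-1948 \right)}} = \frac{1}{1018491 + 2 \left(-1948\right) \left(-2530 - 1948\right)} = \frac{1}{1018491 + 2 \left(-1948\right) \left(-4478\right)} = \frac{1}{1018491 + 17446288} = \frac{1}{18464779}$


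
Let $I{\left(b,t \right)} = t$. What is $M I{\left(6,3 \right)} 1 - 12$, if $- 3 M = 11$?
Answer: $-23$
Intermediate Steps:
$M = - \frac{11}{3}$ ($M = \left(- \frac{1}{3}\right) 11 = - \frac{11}{3} \approx -3.6667$)
$M I{\left(6,3 \right)} 1 - 12 = - \frac{11 \cdot 3 \cdot 1}{3} - 12 = \left(- \frac{11}{3}\right) 3 - 12 = -11 - 12 = -23$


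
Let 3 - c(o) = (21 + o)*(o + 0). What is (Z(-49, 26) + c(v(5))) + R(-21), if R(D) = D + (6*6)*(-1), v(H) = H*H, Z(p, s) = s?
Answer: -1178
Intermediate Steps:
v(H) = H²
R(D) = -36 + D (R(D) = D + 36*(-1) = D - 36 = -36 + D)
c(o) = 3 - o*(21 + o) (c(o) = 3 - (21 + o)*(o + 0) = 3 - (21 + o)*o = 3 - o*(21 + o))
(Z(-49, 26) + c(v(5))) + R(-21) = (26 + (3 - (5²)² - 21*5²)) + (-36 - 21) = (26 + (3 - 1*25² - 21*25)) - 57 = (26 + (3 - 1*625 - 525)) - 57 = (26 + (3 - 625 - 525)) - 57 = (26 - 1147) - 57 = -1121 - 57 = -1178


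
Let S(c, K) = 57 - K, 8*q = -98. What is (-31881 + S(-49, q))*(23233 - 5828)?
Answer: -2214734035/4 ≈ -5.5368e+8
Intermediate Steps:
q = -49/4 (q = (⅛)*(-98) = -49/4 ≈ -12.250)
(-31881 + S(-49, q))*(23233 - 5828) = (-31881 + (57 - 1*(-49/4)))*(23233 - 5828) = (-31881 + (57 + 49/4))*17405 = (-31881 + 277/4)*17405 = -127247/4*17405 = -2214734035/4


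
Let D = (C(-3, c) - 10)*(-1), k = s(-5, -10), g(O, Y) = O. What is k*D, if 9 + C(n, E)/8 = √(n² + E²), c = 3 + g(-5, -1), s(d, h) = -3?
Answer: -246 + 24*√13 ≈ -159.47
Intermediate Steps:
c = -2 (c = 3 - 5 = -2)
k = -3
C(n, E) = -72 + 8*√(E² + n²) (C(n, E) = -72 + 8*√(n² + E²) = -72 + 8*√(E² + n²))
D = 82 - 8*√13 (D = ((-72 + 8*√((-2)² + (-3)²)) - 10)*(-1) = ((-72 + 8*√(4 + 9)) - 10)*(-1) = ((-72 + 8*√13) - 10)*(-1) = (-82 + 8*√13)*(-1) = 82 - 8*√13 ≈ 53.156)
k*D = -3*(82 - 8*√13) = -246 + 24*√13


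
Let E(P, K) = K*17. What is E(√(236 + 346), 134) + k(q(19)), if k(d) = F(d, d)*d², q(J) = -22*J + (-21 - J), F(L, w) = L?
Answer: -96069634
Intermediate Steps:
E(P, K) = 17*K
q(J) = -21 - 23*J
k(d) = d³ (k(d) = d*d² = d³)
E(√(236 + 346), 134) + k(q(19)) = 17*134 + (-21 - 23*19)³ = 2278 + (-21 - 437)³ = 2278 + (-458)³ = 2278 - 96071912 = -96069634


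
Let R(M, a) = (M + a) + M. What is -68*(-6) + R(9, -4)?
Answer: 422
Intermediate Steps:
R(M, a) = a + 2*M
-68*(-6) + R(9, -4) = -68*(-6) + (-4 + 2*9) = 408 + (-4 + 18) = 408 + 14 = 422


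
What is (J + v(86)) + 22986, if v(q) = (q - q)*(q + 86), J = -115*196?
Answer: 446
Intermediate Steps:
J = -22540
v(q) = 0 (v(q) = 0*(86 + q) = 0)
(J + v(86)) + 22986 = (-22540 + 0) + 22986 = -22540 + 22986 = 446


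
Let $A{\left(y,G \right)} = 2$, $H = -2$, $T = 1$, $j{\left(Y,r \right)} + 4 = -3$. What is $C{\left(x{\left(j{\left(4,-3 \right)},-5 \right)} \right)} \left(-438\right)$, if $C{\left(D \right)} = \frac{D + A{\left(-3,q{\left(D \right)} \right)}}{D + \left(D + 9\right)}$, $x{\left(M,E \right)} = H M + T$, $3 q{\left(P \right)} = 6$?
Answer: $- \frac{2482}{13} \approx -190.92$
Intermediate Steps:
$j{\left(Y,r \right)} = -7$ ($j{\left(Y,r \right)} = -4 - 3 = -7$)
$q{\left(P \right)} = 2$ ($q{\left(P \right)} = \frac{1}{3} \cdot 6 = 2$)
$x{\left(M,E \right)} = 1 - 2 M$ ($x{\left(M,E \right)} = - 2 M + 1 = 1 - 2 M$)
$C{\left(D \right)} = \frac{2 + D}{9 + 2 D}$ ($C{\left(D \right)} = \frac{D + 2}{D + \left(D + 9\right)} = \frac{2 + D}{D + \left(9 + D\right)} = \frac{2 + D}{9 + 2 D}$)
$C{\left(x{\left(j{\left(4,-3 \right)},-5 \right)} \right)} \left(-438\right) = \frac{2 + \left(1 - -14\right)}{9 + 2 \left(1 - -14\right)} \left(-438\right) = \frac{2 + \left(1 + 14\right)}{9 + 2 \left(1 + 14\right)} \left(-438\right) = \frac{2 + 15}{9 + 2 \cdot 15} \left(-438\right) = \frac{1}{9 + 30} \cdot 17 \left(-438\right) = \frac{1}{39} \cdot 17 \left(-438\right) = \frac{17}{39} \left(-438\right) = - \frac{2482}{13}$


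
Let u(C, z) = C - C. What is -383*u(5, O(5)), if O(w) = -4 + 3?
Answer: 0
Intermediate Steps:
O(w) = -1
u(C, z) = 0
-383*u(5, O(5)) = -383*0 = 0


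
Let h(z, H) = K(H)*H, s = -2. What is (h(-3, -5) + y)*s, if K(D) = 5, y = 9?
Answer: 32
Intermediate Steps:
h(z, H) = 5*H
(h(-3, -5) + y)*s = (5*(-5) + 9)*(-2) = (-25 + 9)*(-2) = -16*(-2) = 32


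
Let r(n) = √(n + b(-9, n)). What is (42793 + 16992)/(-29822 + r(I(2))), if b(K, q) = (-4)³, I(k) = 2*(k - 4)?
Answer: -891454135/444675876 - 59785*I*√17/444675876 ≈ -2.0047 - 0.00055434*I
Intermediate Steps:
I(k) = -8 + 2*k (I(k) = 2*(-4 + k) = -8 + 2*k)
b(K, q) = -64
r(n) = √(-64 + n) (r(n) = √(n - 64) = √(-64 + n))
(42793 + 16992)/(-29822 + r(I(2))) = (42793 + 16992)/(-29822 + √(-64 + (-8 + 2*2))) = 59785/(-29822 + √(-64 + (-8 + 4))) = 59785/(-29822 + √(-64 - 4)) = 59785/(-29822 + √(-68)) = 59785/(-29822 + 2*I*√17)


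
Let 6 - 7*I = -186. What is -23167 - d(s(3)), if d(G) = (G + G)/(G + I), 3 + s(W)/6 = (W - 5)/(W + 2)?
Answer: -949609/41 ≈ -23161.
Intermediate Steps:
I = 192/7 (I = 6/7 - ⅐*(-186) = 6/7 + 186/7 = 192/7 ≈ 27.429)
s(W) = -18 + 6*(-5 + W)/(2 + W) (s(W) = -18 + 6*((W - 5)/(W + 2)) = -18 + 6*((-5 + W)/(2 + W)) = -18 + 6*(-5 + W)/(2 + W))
d(G) = 2*G/(192/7 + G) (d(G) = (G + G)/(G + 192/7) = (2*G)/(192/7 + G) = 2*G/(192/7 + G))
-23167 - d(s(3)) = -23167 - 14*6*(-11 - 2*3)/(2 + 3)/(192 + 7*(6*(-11 - 2*3)/(2 + 3))) = -23167 - 14*6*(-11 - 6)/5/(192 + 7*(6*(-11 - 6)/5)) = -23167 - 14*6*(⅕)*(-17)/(192 + 7*(6*(⅕)*(-17))) = -23167 - 14*(-102)/(5*(192 + 7*(-102/5))) = -23167 - 14*(-102)/(5*(192 - 714/5)) = -23167 - 14*(-102)/(5*246/5) = -23167 - 14*(-102)*5/(5*246) = -23167 - 1*(-238/41) = -23167 + 238/41 = -949609/41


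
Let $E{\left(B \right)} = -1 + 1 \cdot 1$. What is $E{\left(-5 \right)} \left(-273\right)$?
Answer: $0$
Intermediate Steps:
$E{\left(B \right)} = 0$ ($E{\left(B \right)} = -1 + 1 = 0$)
$E{\left(-5 \right)} \left(-273\right) = 0 \left(-273\right) = 0$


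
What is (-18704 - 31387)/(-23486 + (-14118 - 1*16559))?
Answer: 50091/54163 ≈ 0.92482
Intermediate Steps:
(-18704 - 31387)/(-23486 + (-14118 - 1*16559)) = -50091/(-23486 + (-14118 - 16559)) = -50091/(-23486 - 30677) = -50091/(-54163) = -50091*(-1/54163) = 50091/54163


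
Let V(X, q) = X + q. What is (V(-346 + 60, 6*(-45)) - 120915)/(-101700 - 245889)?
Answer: 121471/347589 ≈ 0.34947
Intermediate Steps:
(V(-346 + 60, 6*(-45)) - 120915)/(-101700 - 245889) = (((-346 + 60) + 6*(-45)) - 120915)/(-101700 - 245889) = ((-286 - 270) - 120915)/(-347589) = (-556 - 120915)*(-1/347589) = -121471*(-1/347589) = 121471/347589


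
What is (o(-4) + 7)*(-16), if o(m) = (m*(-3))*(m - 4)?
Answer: 1424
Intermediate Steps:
o(m) = -3*m*(-4 + m) (o(m) = (-3*m)*(-4 + m) = -3*m*(-4 + m))
(o(-4) + 7)*(-16) = (3*(-4)*(4 - 1*(-4)) + 7)*(-16) = (3*(-4)*(4 + 4) + 7)*(-16) = (3*(-4)*8 + 7)*(-16) = (-96 + 7)*(-16) = -89*(-16) = 1424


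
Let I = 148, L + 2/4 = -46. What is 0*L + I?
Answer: 148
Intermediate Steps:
L = -93/2 (L = -½ - 46 = -93/2 ≈ -46.500)
0*L + I = 0*(-93/2) + 148 = 0 + 148 = 148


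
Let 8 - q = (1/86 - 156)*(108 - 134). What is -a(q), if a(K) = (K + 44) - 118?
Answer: 177233/43 ≈ 4121.7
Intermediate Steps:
q = -174051/43 (q = 8 - (1/86 - 156)*(108 - 134) = 8 - (1/86 - 156)*(-26) = 8 - (-13415)*(-26)/86 = 8 - 1*174395/43 = 8 - 174395/43 = -174051/43 ≈ -4047.7)
a(K) = -74 + K (a(K) = (44 + K) - 118 = -74 + K)
-a(q) = -(-74 - 174051/43) = -1*(-177233/43) = 177233/43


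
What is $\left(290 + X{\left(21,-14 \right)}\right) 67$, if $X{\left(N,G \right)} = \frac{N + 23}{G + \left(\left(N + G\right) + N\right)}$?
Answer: $\frac{137484}{7} \approx 19641.0$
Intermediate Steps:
$X{\left(N,G \right)} = \frac{23 + N}{2 G + 2 N}$ ($X{\left(N,G \right)} = \frac{23 + N}{G + \left(\left(G + N\right) + N\right)} = \frac{23 + N}{G + \left(G + 2 N\right)} = \frac{23 + N}{2 G + 2 N}$)
$\left(290 + X{\left(21,-14 \right)}\right) 67 = \left(290 + \frac{23 + 21}{2 \left(-14 + 21\right)}\right) 67 = \left(290 + \frac{1}{2} \cdot \frac{1}{7} \cdot 44\right) 67 = \left(290 + \frac{22}{7}\right) 67 = \frac{2052}{7} \cdot 67 = \frac{137484}{7}$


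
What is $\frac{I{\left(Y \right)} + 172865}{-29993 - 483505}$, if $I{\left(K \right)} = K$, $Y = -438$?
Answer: $- \frac{172427}{513498} \approx -0.33579$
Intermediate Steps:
$\frac{I{\left(Y \right)} + 172865}{-29993 - 483505} = \frac{-438 + 172865}{-29993 - 483505} = \frac{172427}{-513498} = 172427 \left(- \frac{1}{513498}\right) = - \frac{172427}{513498}$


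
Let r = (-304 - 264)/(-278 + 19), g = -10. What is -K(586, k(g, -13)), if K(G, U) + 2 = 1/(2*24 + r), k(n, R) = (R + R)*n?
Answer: 25741/13000 ≈ 1.9801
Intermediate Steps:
k(n, R) = 2*R*n (k(n, R) = (2*R)*n = 2*R*n)
r = 568/259 (r = -568/(-259) = -568*(-1/259) = 568/259 ≈ 2.1931)
K(G, U) = -25741/13000 (K(G, U) = -2 + 1/(2*24 + 568/259) = -2 + 1/(48 + 568/259) = -2 + 1/(13000/259) = -2 + 259/13000 = -25741/13000)
-K(586, k(g, -13)) = -1*(-25741/13000) = 25741/13000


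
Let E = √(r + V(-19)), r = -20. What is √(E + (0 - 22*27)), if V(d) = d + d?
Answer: √(-594 + I*√58) ≈ 0.1562 + 24.373*I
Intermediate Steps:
V(d) = 2*d
E = I*√58 (E = √(-20 + 2*(-19)) = √(-20 - 38) = √(-58) = I*√58 ≈ 7.6158*I)
√(E + (0 - 22*27)) = √(I*√58 + (0 - 22*27)) = √(I*√58 + (0 - 594)) = √(I*√58 - 594) = √(-594 + I*√58)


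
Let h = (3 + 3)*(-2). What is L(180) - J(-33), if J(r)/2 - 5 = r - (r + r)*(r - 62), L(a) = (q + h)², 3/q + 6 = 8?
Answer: 50825/4 ≈ 12706.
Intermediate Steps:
q = 3/2 (q = 3/(-6 + 8) = 3/2 ≈ 1.5000)
h = -12 (h = 6*(-2) = -12)
L(a) = 441/4 (L(a) = (3/2 - 12)² = (-21/2)² = 441/4)
J(r) = 10 + 2*r - 4*r*(-62 + r) (J(r) = 10 + 2*(r - (r + r)*(r - 62)) = 10 + 2*(r - 2*r*(-62 + r)) = 10 + (2*r - 4*r*(-62 + r)) = 10 + 2*r - 4*r*(-62 + r))
L(180) - J(-33) = 441/4 - (10 - 4*(-33)² + 250*(-33)) = 441/4 - (10 - 4*1089 - 8250) = 441/4 - (10 - 4356 - 8250) = 441/4 - 1*(-12596) = 441/4 + 12596 = 50825/4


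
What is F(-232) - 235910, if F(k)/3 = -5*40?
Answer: -236510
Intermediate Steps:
F(k) = -600 (F(k) = 3*(-5*40) = 3*(-200) = -600)
F(-232) - 235910 = -600 - 235910 = -236510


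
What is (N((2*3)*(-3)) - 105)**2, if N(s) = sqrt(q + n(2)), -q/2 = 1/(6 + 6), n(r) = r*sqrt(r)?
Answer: (630 - sqrt(6)*sqrt(-1 + 12*sqrt(2)))**2/36 ≈ 10685.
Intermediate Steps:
n(r) = r**(3/2)
q = -1/6 (q = -2/(6 + 6) = -2/12 = -2*1/12 = -1/6 ≈ -0.16667)
N(s) = sqrt(-1/6 + 2*sqrt(2)) (N(s) = sqrt(-1/6 + 2**(3/2)) = sqrt(-1/6 + 2*sqrt(2)))
(N((2*3)*(-3)) - 105)**2 = (sqrt(-6 + 72*sqrt(2))/6 - 105)**2 = (-105 + sqrt(-6 + 72*sqrt(2))/6)**2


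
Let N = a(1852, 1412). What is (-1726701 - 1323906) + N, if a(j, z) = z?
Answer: -3049195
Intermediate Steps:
N = 1412
(-1726701 - 1323906) + N = (-1726701 - 1323906) + 1412 = -3050607 + 1412 = -3049195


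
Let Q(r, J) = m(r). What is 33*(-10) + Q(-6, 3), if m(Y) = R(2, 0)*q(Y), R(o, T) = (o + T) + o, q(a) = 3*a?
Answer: -402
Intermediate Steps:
R(o, T) = T + 2*o (R(o, T) = (T + o) + o = T + 2*o)
m(Y) = 12*Y (m(Y) = (0 + 2*2)*(3*Y) = (0 + 4)*(3*Y) = 4*(3*Y) = 12*Y)
Q(r, J) = 12*r
33*(-10) + Q(-6, 3) = 33*(-10) + 12*(-6) = -330 - 72 = -402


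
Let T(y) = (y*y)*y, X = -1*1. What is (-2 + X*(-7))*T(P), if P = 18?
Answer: 29160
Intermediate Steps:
X = -1
T(y) = y³ (T(y) = y²*y = y³)
(-2 + X*(-7))*T(P) = (-2 - 1*(-7))*18³ = (-2 + 7)*5832 = 5*5832 = 29160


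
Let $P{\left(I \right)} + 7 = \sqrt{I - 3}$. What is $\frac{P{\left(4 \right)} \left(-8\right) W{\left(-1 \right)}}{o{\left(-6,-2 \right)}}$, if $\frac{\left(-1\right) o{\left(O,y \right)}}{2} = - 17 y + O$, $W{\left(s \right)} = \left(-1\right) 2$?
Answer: $\frac{12}{7} \approx 1.7143$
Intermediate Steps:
$W{\left(s \right)} = -2$
$P{\left(I \right)} = -7 + \sqrt{-3 + I}$ ($P{\left(I \right)} = -7 + \sqrt{I - 3} = -7 + \sqrt{-3 + I}$)
$o{\left(O,y \right)} = - 2 O + 34 y$ ($o{\left(O,y \right)} = - 2 \left(- 17 y + O\right) = - 2 \left(O - 17 y\right) = - 2 O + 34 y$)
$\frac{P{\left(4 \right)} \left(-8\right) W{\left(-1 \right)}}{o{\left(-6,-2 \right)}} = \frac{\left(-7 + \sqrt{-3 + 4}\right) \left(-8\right) \left(-2\right)}{\left(-2\right) \left(-6\right) + 34 \left(-2\right)} = \frac{\left(-7 + \sqrt{1}\right) \left(-8\right) \left(-2\right)}{12 - 68} = \frac{\left(-7 + 1\right) \left(-8\right) \left(-2\right)}{-56} = \left(-6\right) \left(-8\right) \left(-2\right) \left(- \frac{1}{56}\right) = 48 \left(-2\right) \left(- \frac{1}{56}\right) = \left(-96\right) \left(- \frac{1}{56}\right) = \frac{12}{7}$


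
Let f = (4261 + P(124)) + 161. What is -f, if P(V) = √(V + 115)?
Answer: -4422 - √239 ≈ -4437.5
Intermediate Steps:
P(V) = √(115 + V)
f = 4422 + √239 (f = (4261 + √(115 + 124)) + 161 = (4261 + √239) + 161 = 4422 + √239 ≈ 4437.5)
-f = -(4422 + √239) = -4422 - √239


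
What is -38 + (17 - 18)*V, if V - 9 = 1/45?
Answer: -2116/45 ≈ -47.022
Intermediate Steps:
V = 406/45 (V = 9 + 1/45 = 406/45 ≈ 9.0222)
-38 + (17 - 18)*V = -38 + (17 - 18)*(406/45) = -38 - 1*406/45 = -38 - 406/45 = -2116/45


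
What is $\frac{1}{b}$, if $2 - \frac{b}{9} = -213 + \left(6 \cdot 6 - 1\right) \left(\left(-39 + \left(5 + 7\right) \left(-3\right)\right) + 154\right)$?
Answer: $- \frac{1}{22950} \approx -4.3573 \cdot 10^{-5}$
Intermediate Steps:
$b = -22950$ ($b = 18 - 9 \left(-213 + \left(6 \cdot 6 - 1\right) \left(\left(-39 + \left(5 + 7\right) \left(-3\right)\right) + 154\right)\right) = 18 - 9 \left(-213 + \left(36 - 1\right) \left(\left(-39 + 12 \left(-3\right)\right) + 154\right)\right) = 18 - 9 \left(-213 + 35 \left(\left(-39 - 36\right) + 154\right)\right) = 18 - 9 \left(-213 + 35 \left(-75 + 154\right)\right) = 18 - 9 \left(-213 + 35 \cdot 79\right) = 18 - 9 \left(-213 + 2765\right) = 18 - 22968 = -22950$)
$\frac{1}{b} = \frac{1}{-22950} = - \frac{1}{22950}$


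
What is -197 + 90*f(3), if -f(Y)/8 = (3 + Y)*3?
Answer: -13157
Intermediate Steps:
f(Y) = -72 - 24*Y (f(Y) = -8*(3 + Y)*3 = -8*(9 + 3*Y) = -72 - 24*Y)
-197 + 90*f(3) = -197 + 90*(-72 - 24*3) = -197 + 90*(-72 - 72) = -197 + 90*(-144) = -197 - 12960 = -13157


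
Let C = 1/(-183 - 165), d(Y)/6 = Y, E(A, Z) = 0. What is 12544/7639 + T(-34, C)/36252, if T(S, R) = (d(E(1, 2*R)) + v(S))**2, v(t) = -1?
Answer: 454752727/276929028 ≈ 1.6421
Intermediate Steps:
d(Y) = 6*Y
C = -1/348 (C = 1/(-348) = -1/348 ≈ -0.0028736)
T(S, R) = 1 (T(S, R) = (6*0 - 1)**2 = (0 - 1)**2 = (-1)**2 = 1)
12544/7639 + T(-34, C)/36252 = 12544/7639 + 1/36252 = 454752727/276929028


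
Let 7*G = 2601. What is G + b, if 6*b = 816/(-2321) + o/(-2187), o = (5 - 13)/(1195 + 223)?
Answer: 28077812792275/75576966003 ≈ 371.51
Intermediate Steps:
G = 2601/7 (G = (⅐)*2601 = 2601/7 ≈ 371.57)
o = -4/709 (o = -8/1418 = -8*1/1418 = -4/709 ≈ -0.0056418)
b = -632633222/10796709429 (b = (816/(-2321) - 4/709/(-2187))/6 = (816*(-1/2321) - 4/709*(-1/2187))/6 = (-816/2321 + 4/1550583)/6 = (⅙)*(-1265266444/3598903143) = -632633222/10796709429 ≈ -0.058595)
G + b = 2601/7 - 632633222/10796709429 = 28077812792275/75576966003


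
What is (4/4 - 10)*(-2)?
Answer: 18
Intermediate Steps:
(4/4 - 10)*(-2) = (4*(¼) - 10)*(-2) = (1 - 10)*(-2) = -9*(-2) = 18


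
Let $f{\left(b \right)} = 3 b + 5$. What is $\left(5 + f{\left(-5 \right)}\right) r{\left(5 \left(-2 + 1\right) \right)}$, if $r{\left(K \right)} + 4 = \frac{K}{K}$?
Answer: $15$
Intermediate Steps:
$f{\left(b \right)} = 5 + 3 b$
$r{\left(K \right)} = -3$ ($r{\left(K \right)} = -4 + \frac{K}{K} = -4 + 1 = -3$)
$\left(5 + f{\left(-5 \right)}\right) r{\left(5 \left(-2 + 1\right) \right)} = \left(5 + \left(5 + 3 \left(-5\right)\right)\right) \left(-3\right) = \left(5 + \left(5 - 15\right)\right) \left(-3\right) = \left(5 - 10\right) \left(-3\right) = \left(-5\right) \left(-3\right) = 15$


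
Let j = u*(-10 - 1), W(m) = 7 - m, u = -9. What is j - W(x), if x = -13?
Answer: 79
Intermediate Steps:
j = 99 (j = -9*(-10 - 1) = -9*(-11) = 99)
j - W(x) = 99 - (7 - 1*(-13)) = 99 - (7 + 13) = 99 - 1*20 = 99 - 20 = 79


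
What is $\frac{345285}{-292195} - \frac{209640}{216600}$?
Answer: $- \frac{226740818}{105482395} \approx -2.1496$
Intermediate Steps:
$\frac{345285}{-292195} - \frac{209640}{216600} = 345285 \left(- \frac{1}{292195}\right) - \frac{1747}{1805} = - \frac{69057}{58439} - \frac{1747}{1805} = - \frac{226740818}{105482395}$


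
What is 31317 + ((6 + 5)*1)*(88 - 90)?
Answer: 31295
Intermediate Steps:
31317 + ((6 + 5)*1)*(88 - 90) = 31317 + (11*1)*(-2) = 31317 + 11*(-2) = 31317 - 22 = 31295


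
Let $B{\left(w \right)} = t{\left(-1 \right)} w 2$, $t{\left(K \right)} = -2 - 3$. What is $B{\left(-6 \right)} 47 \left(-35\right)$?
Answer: $-98700$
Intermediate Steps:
$t{\left(K \right)} = -5$
$B{\left(w \right)} = - 10 w$ ($B{\left(w \right)} = - 5 w 2 = - 10 w$)
$B{\left(-6 \right)} 47 \left(-35\right) = \left(-10\right) \left(-6\right) 47 \left(-35\right) = 60 \cdot 47 \left(-35\right) = 2820 \left(-35\right) = -98700$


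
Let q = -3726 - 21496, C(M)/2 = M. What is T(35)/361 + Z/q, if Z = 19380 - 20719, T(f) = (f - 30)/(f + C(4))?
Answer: 20911407/391521106 ≈ 0.053411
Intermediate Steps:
C(M) = 2*M
q = -25222
T(f) = (-30 + f)/(8 + f) (T(f) = (f - 30)/(f + 2*4) = (-30 + f)/(f + 8) = (-30 + f)/(8 + f))
Z = -1339
T(35)/361 + Z/q = ((-30 + 35)/(8 + 35))/361 - 1339/(-25222) = (5/43)*(1/361) - 1339*(-1/25222) = ((1/43)*5)*(1/361) + 1339/25222 = (5/43)*(1/361) + 1339/25222 = 5/15523 + 1339/25222 = 20911407/391521106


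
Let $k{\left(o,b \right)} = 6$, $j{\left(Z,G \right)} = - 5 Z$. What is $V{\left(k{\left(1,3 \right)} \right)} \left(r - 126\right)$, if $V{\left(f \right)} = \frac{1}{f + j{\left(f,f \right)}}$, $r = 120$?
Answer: $\frac{1}{4} \approx 0.25$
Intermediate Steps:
$V{\left(f \right)} = - \frac{1}{4 f}$ ($V{\left(f \right)} = \frac{1}{f - 5 f} = \frac{1}{\left(-4\right) f} = - \frac{1}{4 f}$)
$V{\left(k{\left(1,3 \right)} \right)} \left(r - 126\right) = - \frac{1}{4 \cdot 6} \left(120 - 126\right) = \left(- \frac{1}{4}\right) \frac{1}{6} \left(-6\right) = \left(- \frac{1}{24}\right) \left(-6\right) = \frac{1}{4}$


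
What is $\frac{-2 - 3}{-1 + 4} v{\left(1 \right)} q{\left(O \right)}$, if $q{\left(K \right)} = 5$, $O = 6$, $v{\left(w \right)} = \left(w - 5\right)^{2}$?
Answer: $- \frac{400}{3} \approx -133.33$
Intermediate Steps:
$v{\left(w \right)} = \left(-5 + w\right)^{2}$
$\frac{-2 - 3}{-1 + 4} v{\left(1 \right)} q{\left(O \right)} = \frac{-2 - 3}{-1 + 4} \left(-5 + 1\right)^{2} \cdot 5 = - \frac{5}{3} \left(-4\right)^{2} \cdot 5 = \left(-5\right) \frac{1}{3} \cdot 16 \cdot 5 = \left(- \frac{5}{3}\right) 16 \cdot 5 = \left(- \frac{80}{3}\right) 5 = - \frac{400}{3}$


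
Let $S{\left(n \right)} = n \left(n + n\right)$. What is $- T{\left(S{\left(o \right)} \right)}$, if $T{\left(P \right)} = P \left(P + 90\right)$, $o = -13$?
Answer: $-144664$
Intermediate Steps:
$S{\left(n \right)} = 2 n^{2}$ ($S{\left(n \right)} = n 2 n = 2 n^{2}$)
$T{\left(P \right)} = P \left(90 + P\right)$
$- T{\left(S{\left(o \right)} \right)} = - 2 \left(-13\right)^{2} \left(90 + 2 \left(-13\right)^{2}\right) = - 2 \cdot 169 \left(90 + 2 \cdot 169\right) = - 338 \left(90 + 338\right) = - 338 \cdot 428 = \left(-1\right) 144664 = -144664$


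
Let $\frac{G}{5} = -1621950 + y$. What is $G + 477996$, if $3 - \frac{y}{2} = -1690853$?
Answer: $9276806$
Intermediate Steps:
$y = 3381712$ ($y = 6 - -3381706 = 6 + 3381706 = 3381712$)
$G = 8798810$ ($G = 5 \left(-1621950 + 3381712\right) = 5 \cdot 1759762 = 8798810$)
$G + 477996 = 8798810 + 477996 = 9276806$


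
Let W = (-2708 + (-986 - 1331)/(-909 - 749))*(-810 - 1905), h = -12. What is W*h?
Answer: -73102140630/829 ≈ -8.8181e+7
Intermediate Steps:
W = 12183690105/1658 (W = (-2708 - 2317/(-1658))*(-2715) = (-2708 - 2317*(-1/1658))*(-2715) = (-2708 + 2317/1658)*(-2715) = -4487547/1658*(-2715) = 12183690105/1658 ≈ 7.3484e+6)
W*h = (12183690105/1658)*(-12) = -73102140630/829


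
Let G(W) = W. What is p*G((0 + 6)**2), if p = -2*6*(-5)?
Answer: 2160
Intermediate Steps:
p = 60 (p = -12*(-5) = 60)
p*G((0 + 6)**2) = 60*(0 + 6)**2 = 60*6**2 = 60*36 = 2160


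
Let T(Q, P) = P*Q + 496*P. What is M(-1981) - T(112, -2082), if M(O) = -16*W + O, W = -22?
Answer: 1264227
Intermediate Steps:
M(O) = 352 + O (M(O) = -16*(-22) + O = 352 + O)
T(Q, P) = 496*P + P*Q
M(-1981) - T(112, -2082) = (352 - 1981) - (-2082)*(496 + 112) = -1629 - (-2082)*608 = -1629 - 1*(-1265856) = -1629 + 1265856 = 1264227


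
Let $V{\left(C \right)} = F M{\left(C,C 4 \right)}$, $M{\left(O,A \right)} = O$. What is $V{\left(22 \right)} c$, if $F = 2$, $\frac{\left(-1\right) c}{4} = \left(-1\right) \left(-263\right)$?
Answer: $-46288$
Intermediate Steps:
$c = -1052$ ($c = - 4 \left(\left(-1\right) \left(-263\right)\right) = \left(-4\right) 263 = -1052$)
$V{\left(C \right)} = 2 C$
$V{\left(22 \right)} c = 2 \cdot 22 \left(-1052\right) = 44 \left(-1052\right) = -46288$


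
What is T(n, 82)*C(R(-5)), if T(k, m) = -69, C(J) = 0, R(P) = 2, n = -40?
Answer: 0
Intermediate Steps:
T(n, 82)*C(R(-5)) = -69*0 = 0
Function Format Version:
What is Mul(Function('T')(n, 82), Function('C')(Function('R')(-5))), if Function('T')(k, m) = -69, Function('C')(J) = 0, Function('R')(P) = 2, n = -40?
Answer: 0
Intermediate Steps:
Mul(Function('T')(n, 82), Function('C')(Function('R')(-5))) = Mul(-69, 0) = 0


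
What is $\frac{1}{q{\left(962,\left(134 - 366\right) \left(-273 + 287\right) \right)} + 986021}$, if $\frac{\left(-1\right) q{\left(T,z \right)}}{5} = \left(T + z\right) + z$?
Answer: $\frac{1}{1013691} \approx 9.8649 \cdot 10^{-7}$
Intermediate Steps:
$q{\left(T,z \right)} = - 10 z - 5 T$ ($q{\left(T,z \right)} = - 5 \left(\left(T + z\right) + z\right) = - 5 \left(T + 2 z\right) = - 10 z - 5 T$)
$\frac{1}{q{\left(962,\left(134 - 366\right) \left(-273 + 287\right) \right)} + 986021} = \frac{1}{\left(- 10 \left(134 - 366\right) \left(-273 + 287\right) - 4810\right) + 986021} = \frac{1}{\left(- 10 \left(\left(-232\right) 14\right) - 4810\right) + 986021} = \frac{1}{\left(\left(-10\right) \left(-3248\right) - 4810\right) + 986021} = \frac{1}{\left(32480 - 4810\right) + 986021} = \frac{1}{27670 + 986021} = \frac{1}{1013691}$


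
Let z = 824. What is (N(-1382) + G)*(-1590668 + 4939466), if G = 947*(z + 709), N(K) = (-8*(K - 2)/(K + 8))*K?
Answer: 1121851447905274/229 ≈ 4.8989e+12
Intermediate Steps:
N(K) = -8*K*(-2 + K)/(8 + K) (N(K) = (-8*(-2 + K)/(8 + K))*K = -8*K*(-2 + K)/(8 + K))
G = 1451751 (G = 947*(824 + 709) = 947*1533 = 1451751)
(N(-1382) + G)*(-1590668 + 4939466) = (8*(-1382)*(2 - 1*(-1382))/(8 - 1382) + 1451751)*(-1590668 + 4939466) = (8*(-1382)*(2 + 1382)/(-1374) + 1451751)*3348798 = (8*(-1382)*(-1/1374)*1384 + 1451751)*3348798 = (7650752/687 + 1451751)*3348798 = (1005003689/687)*3348798 = 1121851447905274/229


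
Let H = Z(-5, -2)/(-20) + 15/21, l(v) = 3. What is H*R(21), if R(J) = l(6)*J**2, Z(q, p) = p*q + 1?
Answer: 4347/20 ≈ 217.35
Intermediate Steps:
Z(q, p) = 1 + p*q
R(J) = 3*J**2
H = 23/140 (H = (1 - 2*(-5))/(-20) + 15/21 = (1 + 10)*(-1/20) + 15*(1/21) = 11*(-1/20) + 5/7 = -11/20 + 5/7 = 23/140 ≈ 0.16429)
H*R(21) = 23*(3*21**2)/140 = 23*(3*441)/140 = (23/140)*1323 = 4347/20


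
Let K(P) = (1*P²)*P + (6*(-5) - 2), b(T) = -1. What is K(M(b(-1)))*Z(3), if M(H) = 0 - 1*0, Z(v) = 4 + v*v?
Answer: -416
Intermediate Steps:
Z(v) = 4 + v²
M(H) = 0 (M(H) = 0 + 0 = 0)
K(P) = -32 + P³ (K(P) = P²*P + (-30 - 2) = P³ - 32 = -32 + P³)
K(M(b(-1)))*Z(3) = (-32 + 0³)*(4 + 3²) = (-32 + 0)*(4 + 9) = -32*13 = -416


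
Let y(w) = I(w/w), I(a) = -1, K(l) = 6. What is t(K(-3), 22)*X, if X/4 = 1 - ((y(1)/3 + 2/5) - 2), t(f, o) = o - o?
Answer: 0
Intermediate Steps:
y(w) = -1
t(f, o) = 0
X = 176/15 (X = 4*(1 - ((-1/3 + 2/5) - 2)) = 4*(1 - ((-1*⅓ + 2*(⅕)) - 2)) = 4*(1 - ((-⅓ + ⅖) - 2)) = 4*(1 - (1/15 - 2)) = 4*(1 - 1*(-29/15)) = 4*(1 + 29/15) = 4*(44/15) = 176/15 ≈ 11.733)
t(K(-3), 22)*X = 0*(176/15) = 0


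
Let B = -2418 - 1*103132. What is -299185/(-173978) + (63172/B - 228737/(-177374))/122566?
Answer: 171632472562944258629/99805058434371595900 ≈ 1.7197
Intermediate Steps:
B = -105550 (B = -2418 - 103132 = -105550)
-299185/(-173978) + (63172/B - 228737/(-177374))/122566 = -299185/(-173978) + (63172/(-105550) - 228737/(-177374))/122566 = -299185*(-1/173978) + (63172*(-1/105550) - 228737*(-1/177374))*(1/122566) = 299185/173978 + (-31586/52775 + 228737/177374)*(1/122566) = 299185/173978 + (6469060011/9360912850)*(1/122566) = 299185/173978 + 6469060011/1147329644373100 = 171632472562944258629/99805058434371595900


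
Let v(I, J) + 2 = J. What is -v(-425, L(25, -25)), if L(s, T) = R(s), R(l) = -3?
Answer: 5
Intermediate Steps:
L(s, T) = -3
v(I, J) = -2 + J
-v(-425, L(25, -25)) = -(-2 - 3) = -1*(-5) = 5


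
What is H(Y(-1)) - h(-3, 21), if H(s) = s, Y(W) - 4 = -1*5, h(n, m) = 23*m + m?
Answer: -505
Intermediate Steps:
h(n, m) = 24*m
Y(W) = -1 (Y(W) = 4 - 1*5 = 4 - 5 = -1)
H(Y(-1)) - h(-3, 21) = -1 - 24*21 = -1 - 1*504 = -1 - 504 = -505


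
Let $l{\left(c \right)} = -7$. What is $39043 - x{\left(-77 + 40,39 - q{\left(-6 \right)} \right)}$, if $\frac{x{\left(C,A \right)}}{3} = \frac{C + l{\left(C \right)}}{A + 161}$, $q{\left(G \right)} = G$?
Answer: $\frac{4021495}{103} \approx 39044.0$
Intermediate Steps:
$x{\left(C,A \right)} = \frac{3 \left(-7 + C\right)}{161 + A}$ ($x{\left(C,A \right)} = 3 \frac{C - 7}{A + 161} = 3 \frac{-7 + C}{161 + A} = \frac{3 \left(-7 + C\right)}{161 + A}$)
$39043 - x{\left(-77 + 40,39 - q{\left(-6 \right)} \right)} = 39043 - \frac{3 \left(-7 + \left(-77 + 40\right)\right)}{161 + \left(39 - -6\right)} = 39043 - \frac{3 \left(-7 - 37\right)}{161 + \left(39 + 6\right)} = 39043 - 3 \frac{1}{161 + 45} \left(-44\right) = 39043 - 3 \cdot \frac{1}{206} \left(-44\right) = 39043 - - \frac{66}{103} = 39043 + \frac{66}{103} = \frac{4021495}{103}$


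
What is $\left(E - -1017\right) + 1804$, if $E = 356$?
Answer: $3177$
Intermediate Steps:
$\left(E - -1017\right) + 1804 = \left(356 - -1017\right) + 1804 = \left(356 + 1017\right) + 1804 = 1373 + 1804 = 3177$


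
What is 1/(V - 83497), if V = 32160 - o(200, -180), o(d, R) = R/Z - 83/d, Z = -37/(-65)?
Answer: -7400/377550729 ≈ -1.9600e-5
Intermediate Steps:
Z = 37/65 (Z = -37*(-1/65) = 37/65 ≈ 0.56923)
o(d, R) = -83/d + 65*R/37 (o(d, R) = R/(37/65) - 83/d = R*(65/37) - 83/d = 65*R/37 - 83/d = -83/d + 65*R/37)
V = 240327071/7400 (V = 32160 - (-83/200 + (65/37)*(-180)) = 32160 - (-83*1/200 - 11700/37) = 32160 - (-83/200 - 11700/37) = 32160 - 1*(-2343071/7400) = 32160 + 2343071/7400 = 240327071/7400 ≈ 32477.)
1/(V - 83497) = 1/(240327071/7400 - 83497) = 1/(-377550729/7400) = -7400/377550729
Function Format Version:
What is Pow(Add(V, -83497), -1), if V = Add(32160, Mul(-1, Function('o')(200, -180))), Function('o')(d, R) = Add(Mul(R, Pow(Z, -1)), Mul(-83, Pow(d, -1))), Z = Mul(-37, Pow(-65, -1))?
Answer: Rational(-7400, 377550729) ≈ -1.9600e-5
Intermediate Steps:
Z = Rational(37, 65) (Z = Mul(-37, Rational(-1, 65)) = Rational(37, 65) ≈ 0.56923)
Function('o')(d, R) = Add(Mul(-83, Pow(d, -1)), Mul(Rational(65, 37), R)) (Function('o')(d, R) = Add(Mul(R, Pow(Rational(37, 65), -1)), Mul(-83, Pow(d, -1))) = Add(Mul(R, Rational(65, 37)), Mul(-83, Pow(d, -1))) = Add(Mul(Rational(65, 37), R), Mul(-83, Pow(d, -1))) = Add(Mul(-83, Pow(d, -1)), Mul(Rational(65, 37), R)))
V = Rational(240327071, 7400) (V = Add(32160, Mul(-1, Add(Mul(-83, Pow(200, -1)), Mul(Rational(65, 37), -180)))) = Add(32160, Mul(-1, Add(Mul(-83, Rational(1, 200)), Rational(-11700, 37)))) = Add(32160, Mul(-1, Add(Rational(-83, 200), Rational(-11700, 37)))) = Add(32160, Mul(-1, Rational(-2343071, 7400))) = Add(32160, Rational(2343071, 7400)) = Rational(240327071, 7400) ≈ 32477.)
Pow(Add(V, -83497), -1) = Pow(Add(Rational(240327071, 7400), -83497), -1) = Pow(Rational(-377550729, 7400), -1) = Rational(-7400, 377550729)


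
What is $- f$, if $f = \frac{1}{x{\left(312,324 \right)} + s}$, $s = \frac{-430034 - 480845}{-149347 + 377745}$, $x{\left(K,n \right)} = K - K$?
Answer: $\frac{228398}{910879} \approx 0.25074$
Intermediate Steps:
$x{\left(K,n \right)} = 0$
$s = - \frac{910879}{228398} \approx -3.9881$
$f = - \frac{228398}{910879}$ ($f = \frac{1}{0 - \frac{910879}{228398}} = \frac{1}{- \frac{910879}{228398}} = - \frac{228398}{910879} \approx -0.25074$)
$- f = \left(-1\right) \left(- \frac{228398}{910879}\right) = \frac{228398}{910879}$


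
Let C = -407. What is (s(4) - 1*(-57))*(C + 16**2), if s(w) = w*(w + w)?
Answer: -13439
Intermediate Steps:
s(w) = 2*w**2 (s(w) = w*(2*w) = 2*w**2)
(s(4) - 1*(-57))*(C + 16**2) = (2*4**2 - 1*(-57))*(-407 + 16**2) = (2*16 + 57)*(-407 + 256) = (32 + 57)*(-151) = 89*(-151) = -13439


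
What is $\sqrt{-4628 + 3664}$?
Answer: $2 i \sqrt{241} \approx 31.048 i$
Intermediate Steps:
$\sqrt{-4628 + 3664} = \sqrt{-964} = 2 i \sqrt{241}$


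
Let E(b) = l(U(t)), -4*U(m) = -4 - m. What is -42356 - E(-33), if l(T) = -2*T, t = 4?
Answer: -42352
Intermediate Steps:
U(m) = 1 + m/4 (U(m) = -(-4 - m)/4 = 1 + m/4)
E(b) = -4 (E(b) = -2*(1 + (1/4)*4) = -2*(1 + 1) = -2*2 = -4)
-42356 - E(-33) = -42356 - 1*(-4) = -42356 + 4 = -42352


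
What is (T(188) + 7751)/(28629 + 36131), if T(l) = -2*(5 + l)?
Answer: 1473/12952 ≈ 0.11373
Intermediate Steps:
T(l) = -10 - 2*l
(T(188) + 7751)/(28629 + 36131) = ((-10 - 2*188) + 7751)/(28629 + 36131) = ((-10 - 376) + 7751)/64760 = (-386 + 7751)*(1/64760) = 7365*(1/64760) = 1473/12952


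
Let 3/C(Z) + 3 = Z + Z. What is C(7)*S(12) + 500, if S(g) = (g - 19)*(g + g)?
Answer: 4996/11 ≈ 454.18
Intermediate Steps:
S(g) = 2*g*(-19 + g) (S(g) = (-19 + g)*(2*g) = 2*g*(-19 + g))
C(Z) = 3/(-3 + 2*Z) (C(Z) = 3/(-3 + (Z + Z)) = 3/(-3 + 2*Z))
C(7)*S(12) + 500 = (3/(-3 + 2*7))*(2*12*(-19 + 12)) + 500 = (3/(-3 + 14))*(2*12*(-7)) + 500 = (3/11)*(-168) + 500 = -504/11 + 500 = 4996/11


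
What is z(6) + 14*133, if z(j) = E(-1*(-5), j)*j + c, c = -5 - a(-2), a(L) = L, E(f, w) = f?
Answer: 1889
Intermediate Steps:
c = -3 (c = -5 - 1*(-2) = -5 + 2 = -3)
z(j) = -3 + 5*j (z(j) = (-1*(-5))*j - 3 = 5*j - 3 = -3 + 5*j)
z(6) + 14*133 = (-3 + 5*6) + 14*133 = (-3 + 30) + 1862 = 27 + 1862 = 1889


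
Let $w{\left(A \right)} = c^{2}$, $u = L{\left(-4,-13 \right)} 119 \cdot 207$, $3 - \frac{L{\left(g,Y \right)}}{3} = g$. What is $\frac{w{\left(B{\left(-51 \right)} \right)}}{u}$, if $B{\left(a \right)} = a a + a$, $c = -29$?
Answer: $\frac{841}{517293} \approx 0.0016258$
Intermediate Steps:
$L{\left(g,Y \right)} = 9 - 3 g$
$B{\left(a \right)} = a + a^{2}$ ($B{\left(a \right)} = a^{2} + a = a + a^{2}$)
$u = 517293$ ($u = \left(9 - -12\right) 119 \cdot 207 = \left(9 + 12\right) 119 \cdot 207 = 21 \cdot 119 \cdot 207 = 2499 \cdot 207 = 517293$)
$w{\left(A \right)} = 841$ ($w{\left(A \right)} = \left(-29\right)^{2} = 841$)
$\frac{w{\left(B{\left(-51 \right)} \right)}}{u} = \frac{841}{517293}$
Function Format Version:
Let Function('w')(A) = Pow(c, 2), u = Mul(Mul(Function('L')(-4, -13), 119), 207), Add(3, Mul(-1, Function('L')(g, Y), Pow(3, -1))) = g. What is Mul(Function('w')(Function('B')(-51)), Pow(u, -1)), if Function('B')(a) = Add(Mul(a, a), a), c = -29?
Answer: Rational(841, 517293) ≈ 0.0016258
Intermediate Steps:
Function('L')(g, Y) = Add(9, Mul(-3, g))
Function('B')(a) = Add(a, Pow(a, 2)) (Function('B')(a) = Add(Pow(a, 2), a) = Add(a, Pow(a, 2)))
u = 517293 (u = Mul(Mul(Add(9, Mul(-3, -4)), 119), 207) = Mul(Mul(Add(9, 12), 119), 207) = Mul(Mul(21, 119), 207) = Mul(2499, 207) = 517293)
Function('w')(A) = 841 (Function('w')(A) = Pow(-29, 2) = 841)
Mul(Function('w')(Function('B')(-51)), Pow(u, -1)) = Mul(841, Pow(517293, -1)) = Mul(841, Rational(1, 517293)) = Rational(841, 517293)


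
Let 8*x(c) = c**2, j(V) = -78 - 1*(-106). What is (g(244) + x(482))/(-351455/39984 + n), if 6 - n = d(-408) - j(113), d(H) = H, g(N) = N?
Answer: 1170911448/17321473 ≈ 67.599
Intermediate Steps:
j(V) = 28 (j(V) = -78 + 106 = 28)
x(c) = c**2/8
n = 442 (n = 6 - (-408 - 1*28) = 6 - (-408 - 28) = 6 - 1*(-436) = 6 + 436 = 442)
(g(244) + x(482))/(-351455/39984 + n) = (244 + (1/8)*482**2)/(-351455/39984 + 442) = (244 + (1/8)*232324)/(-351455*1/39984 + 442) = (244 + 58081/2)/(-351455/39984 + 442) = 58569/(2*(17321473/39984)) = (58569/2)*(39984/17321473) = 1170911448/17321473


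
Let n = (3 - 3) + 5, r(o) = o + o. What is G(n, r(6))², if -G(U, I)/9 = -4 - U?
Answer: 6561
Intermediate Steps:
r(o) = 2*o
n = 5 (n = 0 + 5 = 5)
G(U, I) = 36 + 9*U (G(U, I) = -9*(-4 - U) = 36 + 9*U)
G(n, r(6))² = (36 + 9*5)² = (36 + 45)² = 81² = 6561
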